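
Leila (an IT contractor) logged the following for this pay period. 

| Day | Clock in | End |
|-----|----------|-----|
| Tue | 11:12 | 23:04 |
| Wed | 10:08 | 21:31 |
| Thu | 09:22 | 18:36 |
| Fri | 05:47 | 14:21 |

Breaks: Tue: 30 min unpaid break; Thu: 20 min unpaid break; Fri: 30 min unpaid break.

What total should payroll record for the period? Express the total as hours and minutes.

39 h 43 min

Tue: 11:12–23:04 = 11 h 52 min; less 30 min break → 11 h 22 min
Wed: 10:08–21:31 = 11 h 23 min
Thu: 09:22–18:36 = 9 h 14 min; less 20 min break → 8 h 54 min
Fri: 05:47–14:21 = 8 h 34 min; less 30 min break → 8 h 4 min
Total: 11 h 22 min + 11 h 23 min + 8 h 54 min + 8 h 4 min = 39 h 43 min.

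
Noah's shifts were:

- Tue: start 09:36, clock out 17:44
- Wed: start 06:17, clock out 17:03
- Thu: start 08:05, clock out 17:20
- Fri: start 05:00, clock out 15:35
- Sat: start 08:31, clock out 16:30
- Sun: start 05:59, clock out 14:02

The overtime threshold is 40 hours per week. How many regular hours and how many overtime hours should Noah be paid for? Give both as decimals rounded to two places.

Tue: 09:36–17:44 = 8 h 8 min
Wed: 06:17–17:03 = 10 h 46 min
Thu: 08:05–17:20 = 9 h 15 min
Fri: 05:00–15:35 = 10 h 35 min
Sat: 08:31–16:30 = 7 h 59 min
Sun: 05:59–14:02 = 8 h 3 min
Total worked: 54 h 46 min = 54.77 h.
Threshold 40 h → overtime 14 h 46 min, regular 40 h 0 min.

Regular 40.00 hours, overtime 14.77 hours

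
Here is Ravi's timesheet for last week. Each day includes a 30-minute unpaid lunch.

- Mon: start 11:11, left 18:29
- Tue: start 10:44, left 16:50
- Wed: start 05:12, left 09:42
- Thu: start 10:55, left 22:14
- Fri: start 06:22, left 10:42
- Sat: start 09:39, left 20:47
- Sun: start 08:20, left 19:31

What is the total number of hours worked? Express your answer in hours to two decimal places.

Mon: 11:11–18:29 = 7 h 18 min; less 30 min break → 6 h 48 min
Tue: 10:44–16:50 = 6 h 6 min; less 30 min break → 5 h 36 min
Wed: 05:12–09:42 = 4 h 30 min; less 30 min break → 4 h 0 min
Thu: 10:55–22:14 = 11 h 19 min; less 30 min break → 10 h 49 min
Fri: 06:22–10:42 = 4 h 20 min; less 30 min break → 3 h 50 min
Sat: 09:39–20:47 = 11 h 8 min; less 30 min break → 10 h 38 min
Sun: 08:20–19:31 = 11 h 11 min; less 30 min break → 10 h 41 min
Total: 6 h 48 min + 5 h 36 min + 4 h 0 min + 10 h 49 min + 3 h 50 min + 10 h 38 min + 10 h 41 min = 52 h 22 min.

52.37 hours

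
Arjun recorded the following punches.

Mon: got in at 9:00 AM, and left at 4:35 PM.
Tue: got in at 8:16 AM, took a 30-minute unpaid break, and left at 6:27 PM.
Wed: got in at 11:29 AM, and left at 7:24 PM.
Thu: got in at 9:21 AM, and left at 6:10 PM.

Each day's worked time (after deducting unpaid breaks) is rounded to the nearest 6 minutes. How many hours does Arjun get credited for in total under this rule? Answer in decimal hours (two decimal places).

34.00 hours

Mon: 9:00 AM–4:35 PM = 7 h 35 min → rounds to 7 h 36 min
Tue: 8:16 AM–6:27 PM = 10 h 11 min − 30 min = 9 h 41 min → rounds to 9 h 42 min
Wed: 11:29 AM–7:24 PM = 7 h 55 min → rounds to 7 h 54 min
Thu: 9:21 AM–6:10 PM = 8 h 49 min → rounds to 8 h 48 min
Total credited: 34 h 0 min.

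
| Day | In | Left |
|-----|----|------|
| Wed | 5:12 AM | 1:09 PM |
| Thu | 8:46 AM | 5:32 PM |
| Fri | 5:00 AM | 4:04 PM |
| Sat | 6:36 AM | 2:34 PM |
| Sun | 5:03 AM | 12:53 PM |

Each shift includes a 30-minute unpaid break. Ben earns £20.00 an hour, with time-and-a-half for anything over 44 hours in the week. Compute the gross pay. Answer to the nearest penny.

Wed: 5:12 AM–1:09 PM = 7 h 57 min; less 30 min break → 7 h 27 min
Thu: 8:46 AM–5:32 PM = 8 h 46 min; less 30 min break → 8 h 16 min
Fri: 5:00 AM–4:04 PM = 11 h 4 min; less 30 min break → 10 h 34 min
Sat: 6:36 AM–2:34 PM = 7 h 58 min; less 30 min break → 7 h 28 min
Sun: 5:03 AM–12:53 PM = 7 h 50 min; less 30 min break → 7 h 20 min
Total worked: 41 h 5 min = 2465 min.
Regular 41 h 5 min = 2465 min at £20.00/h; overtime 0 h 0 min = 0 min at £30.00/h.
Pay = (2465 × £20.00 + 0 × £30.00) ÷ 60 = £821.67.

£821.67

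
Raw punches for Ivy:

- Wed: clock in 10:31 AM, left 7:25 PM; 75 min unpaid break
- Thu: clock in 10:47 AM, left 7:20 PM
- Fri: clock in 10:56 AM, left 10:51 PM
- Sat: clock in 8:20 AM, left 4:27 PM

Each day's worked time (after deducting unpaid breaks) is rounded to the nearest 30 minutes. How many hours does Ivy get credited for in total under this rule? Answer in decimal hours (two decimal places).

36.00 hours

Wed: 10:31 AM–7:25 PM = 8 h 54 min − 75 min = 7 h 39 min → rounds to 7 h 30 min
Thu: 10:47 AM–7:20 PM = 8 h 33 min → rounds to 8 h 30 min
Fri: 10:56 AM–10:51 PM = 11 h 55 min → rounds to 12 h 0 min
Sat: 8:20 AM–4:27 PM = 8 h 7 min → rounds to 8 h 0 min
Total credited: 36 h 0 min.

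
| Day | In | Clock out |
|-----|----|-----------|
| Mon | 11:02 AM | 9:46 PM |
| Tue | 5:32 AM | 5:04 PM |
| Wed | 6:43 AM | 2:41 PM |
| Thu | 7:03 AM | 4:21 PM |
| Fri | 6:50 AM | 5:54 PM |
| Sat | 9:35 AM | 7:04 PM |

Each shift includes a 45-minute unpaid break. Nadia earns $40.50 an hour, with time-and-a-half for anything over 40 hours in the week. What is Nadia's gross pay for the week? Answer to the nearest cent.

$2566.69

Mon: 11:02 AM–9:46 PM = 10 h 44 min; less 45 min break → 9 h 59 min
Tue: 5:32 AM–5:04 PM = 11 h 32 min; less 45 min break → 10 h 47 min
Wed: 6:43 AM–2:41 PM = 7 h 58 min; less 45 min break → 7 h 13 min
Thu: 7:03 AM–4:21 PM = 9 h 18 min; less 45 min break → 8 h 33 min
Fri: 6:50 AM–5:54 PM = 11 h 4 min; less 45 min break → 10 h 19 min
Sat: 9:35 AM–7:04 PM = 9 h 29 min; less 45 min break → 8 h 44 min
Total worked: 55 h 35 min = 3335 min.
Regular 40 h 0 min = 2400 min at $40.50/h; overtime 15 h 35 min = 935 min at $60.75/h.
Pay = (2400 × $40.50 + 935 × $60.75) ÷ 60 = $2566.69.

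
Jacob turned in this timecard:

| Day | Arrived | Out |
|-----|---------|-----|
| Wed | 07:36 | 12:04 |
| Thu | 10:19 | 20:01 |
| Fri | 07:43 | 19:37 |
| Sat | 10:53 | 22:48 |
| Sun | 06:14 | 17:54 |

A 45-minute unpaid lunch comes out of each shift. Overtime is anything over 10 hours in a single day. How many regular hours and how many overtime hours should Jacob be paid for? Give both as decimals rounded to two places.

Regular 42.67 hours, overtime 3.23 hours

Wed: 07:36–12:04 = 4 h 28 min; less 45 min break → 3 h 43 min
Thu: 10:19–20:01 = 9 h 42 min; less 45 min break → 8 h 57 min
Fri: 07:43–19:37 = 11 h 54 min; less 45 min break → 11 h 9 min
Sat: 10:53–22:48 = 11 h 55 min; less 45 min break → 11 h 10 min
Sun: 06:14–17:54 = 11 h 40 min; less 45 min break → 10 h 55 min
Wed reg 3 h 43 min / OT 0 h 0 min; Thu reg 8 h 57 min / OT 0 h 0 min; Fri reg 10 h 0 min / OT 1 h 9 min; Sat reg 10 h 0 min / OT 1 h 10 min; Sun reg 10 h 0 min / OT 0 h 55 min.
Totals: regular 42 h 40 min, overtime 3 h 14 min.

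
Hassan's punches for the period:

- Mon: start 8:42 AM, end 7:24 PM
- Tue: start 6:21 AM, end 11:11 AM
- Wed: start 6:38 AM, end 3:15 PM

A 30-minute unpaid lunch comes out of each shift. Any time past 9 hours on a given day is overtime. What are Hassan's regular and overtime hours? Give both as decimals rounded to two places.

Mon: 8:42 AM–7:24 PM = 10 h 42 min; less 30 min break → 10 h 12 min
Tue: 6:21 AM–11:11 AM = 4 h 50 min; less 30 min break → 4 h 20 min
Wed: 6:38 AM–3:15 PM = 8 h 37 min; less 30 min break → 8 h 7 min
Mon reg 9 h 0 min / OT 1 h 12 min; Tue reg 4 h 20 min / OT 0 h 0 min; Wed reg 8 h 7 min / OT 0 h 0 min.
Totals: regular 21 h 27 min, overtime 1 h 12 min.

Regular 21.45 hours, overtime 1.20 hours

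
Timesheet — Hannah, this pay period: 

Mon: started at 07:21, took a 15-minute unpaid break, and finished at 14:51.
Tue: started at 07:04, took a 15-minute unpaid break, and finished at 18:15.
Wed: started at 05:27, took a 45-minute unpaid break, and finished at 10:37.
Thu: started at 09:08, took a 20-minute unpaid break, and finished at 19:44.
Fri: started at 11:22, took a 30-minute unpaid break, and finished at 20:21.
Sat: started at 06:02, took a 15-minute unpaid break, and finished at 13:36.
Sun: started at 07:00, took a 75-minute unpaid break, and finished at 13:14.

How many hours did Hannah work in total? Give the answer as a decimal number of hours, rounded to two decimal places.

Mon: 07:21–14:51 = 7 h 30 min; less 15 min break → 7 h 15 min
Tue: 07:04–18:15 = 11 h 11 min; less 15 min break → 10 h 56 min
Wed: 05:27–10:37 = 5 h 10 min; less 45 min break → 4 h 25 min
Thu: 09:08–19:44 = 10 h 36 min; less 20 min break → 10 h 16 min
Fri: 11:22–20:21 = 8 h 59 min; less 30 min break → 8 h 29 min
Sat: 06:02–13:36 = 7 h 34 min; less 15 min break → 7 h 19 min
Sun: 07:00–13:14 = 6 h 14 min; less 75 min break → 4 h 59 min
Total: 7 h 15 min + 10 h 56 min + 4 h 25 min + 10 h 16 min + 8 h 29 min + 7 h 19 min + 4 h 59 min = 53 h 39 min.

53.65 hours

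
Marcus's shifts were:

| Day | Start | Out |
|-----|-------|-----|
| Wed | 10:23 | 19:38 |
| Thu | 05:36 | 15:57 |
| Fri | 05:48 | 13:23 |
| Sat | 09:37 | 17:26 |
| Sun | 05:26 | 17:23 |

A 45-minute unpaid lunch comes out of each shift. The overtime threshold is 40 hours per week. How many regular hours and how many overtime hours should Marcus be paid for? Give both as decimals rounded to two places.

Wed: 10:23–19:38 = 9 h 15 min; less 45 min break → 8 h 30 min
Thu: 05:36–15:57 = 10 h 21 min; less 45 min break → 9 h 36 min
Fri: 05:48–13:23 = 7 h 35 min; less 45 min break → 6 h 50 min
Sat: 09:37–17:26 = 7 h 49 min; less 45 min break → 7 h 4 min
Sun: 05:26–17:23 = 11 h 57 min; less 45 min break → 11 h 12 min
Total worked: 43 h 12 min = 43.20 h.
Threshold 40 h → overtime 3 h 12 min, regular 40 h 0 min.

Regular 40.00 hours, overtime 3.20 hours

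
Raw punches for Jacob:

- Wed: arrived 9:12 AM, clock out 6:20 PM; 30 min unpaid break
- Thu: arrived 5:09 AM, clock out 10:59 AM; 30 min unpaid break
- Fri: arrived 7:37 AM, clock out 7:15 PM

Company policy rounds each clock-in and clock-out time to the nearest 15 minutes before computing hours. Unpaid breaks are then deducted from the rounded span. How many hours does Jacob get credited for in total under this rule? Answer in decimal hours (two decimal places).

Wed: in 9:12 AM→9:15 AM, out 6:20 PM→6:15 PM; 9 h 0 min − 30 min = 8 h 30 min
Thu: in 5:09 AM→5:15 AM, out 10:59 AM→11:00 AM; 5 h 45 min − 30 min = 5 h 15 min
Fri: in 7:37 AM→7:30 AM, out 7:15 PM→7:15 PM; 11 h 45 min
Total credited: 25 h 30 min.

25.50 hours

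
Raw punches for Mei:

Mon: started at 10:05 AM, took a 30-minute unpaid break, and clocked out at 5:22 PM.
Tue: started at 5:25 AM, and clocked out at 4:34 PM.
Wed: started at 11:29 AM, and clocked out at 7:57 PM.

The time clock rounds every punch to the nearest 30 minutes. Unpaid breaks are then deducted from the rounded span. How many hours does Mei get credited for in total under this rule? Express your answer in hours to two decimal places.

Mon: in 10:05 AM→10:00 AM, out 5:22 PM→5:30 PM; 7 h 30 min − 30 min = 7 h 0 min
Tue: in 5:25 AM→5:30 AM, out 4:34 PM→4:30 PM; 11 h 0 min
Wed: in 11:29 AM→11:30 AM, out 7:57 PM→8:00 PM; 8 h 30 min
Total credited: 26 h 30 min.

26.50 hours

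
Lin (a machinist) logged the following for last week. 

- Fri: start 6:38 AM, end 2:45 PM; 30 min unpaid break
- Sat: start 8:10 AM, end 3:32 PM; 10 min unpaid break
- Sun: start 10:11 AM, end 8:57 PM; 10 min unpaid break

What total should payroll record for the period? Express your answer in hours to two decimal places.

25.42 hours

Fri: 6:38 AM–2:45 PM = 8 h 7 min; less 30 min break → 7 h 37 min
Sat: 8:10 AM–3:32 PM = 7 h 22 min; less 10 min break → 7 h 12 min
Sun: 10:11 AM–8:57 PM = 10 h 46 min; less 10 min break → 10 h 36 min
Total: 7 h 37 min + 7 h 12 min + 10 h 36 min = 25 h 25 min.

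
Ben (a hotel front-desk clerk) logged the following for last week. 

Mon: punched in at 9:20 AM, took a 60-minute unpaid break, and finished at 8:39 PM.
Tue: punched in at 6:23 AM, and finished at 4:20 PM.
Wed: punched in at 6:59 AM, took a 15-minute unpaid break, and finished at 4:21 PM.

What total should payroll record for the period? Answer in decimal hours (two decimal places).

Mon: 9:20 AM–8:39 PM = 11 h 19 min; less 60 min break → 10 h 19 min
Tue: 6:23 AM–4:20 PM = 9 h 57 min
Wed: 6:59 AM–4:21 PM = 9 h 22 min; less 15 min break → 9 h 7 min
Total: 10 h 19 min + 9 h 57 min + 9 h 7 min = 29 h 23 min.

29.38 hours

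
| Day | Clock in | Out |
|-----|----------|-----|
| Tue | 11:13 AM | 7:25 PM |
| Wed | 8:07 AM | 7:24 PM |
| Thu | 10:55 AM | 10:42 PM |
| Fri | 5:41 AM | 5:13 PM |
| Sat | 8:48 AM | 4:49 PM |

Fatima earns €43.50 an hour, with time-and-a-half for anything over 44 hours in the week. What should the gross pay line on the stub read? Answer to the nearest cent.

Tue: 11:13 AM–7:25 PM = 8 h 12 min
Wed: 8:07 AM–7:24 PM = 11 h 17 min
Thu: 10:55 AM–10:42 PM = 11 h 47 min
Fri: 5:41 AM–5:13 PM = 11 h 32 min
Sat: 8:48 AM–4:49 PM = 8 h 1 min
Total worked: 50 h 49 min = 3049 min.
Regular 44 h 0 min = 2640 min at €43.50/h; overtime 6 h 49 min = 409 min at €65.25/h.
Pay = (2640 × €43.50 + 409 × €65.25) ÷ 60 = €2358.79.

€2358.79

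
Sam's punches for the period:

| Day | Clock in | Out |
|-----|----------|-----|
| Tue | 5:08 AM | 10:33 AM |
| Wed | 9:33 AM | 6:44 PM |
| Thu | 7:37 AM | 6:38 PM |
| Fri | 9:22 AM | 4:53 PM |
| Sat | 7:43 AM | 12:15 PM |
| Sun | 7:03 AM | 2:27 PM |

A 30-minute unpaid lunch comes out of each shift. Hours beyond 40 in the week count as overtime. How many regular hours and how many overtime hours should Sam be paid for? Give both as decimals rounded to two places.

Tue: 5:08 AM–10:33 AM = 5 h 25 min; less 30 min break → 4 h 55 min
Wed: 9:33 AM–6:44 PM = 9 h 11 min; less 30 min break → 8 h 41 min
Thu: 7:37 AM–6:38 PM = 11 h 1 min; less 30 min break → 10 h 31 min
Fri: 9:22 AM–4:53 PM = 7 h 31 min; less 30 min break → 7 h 1 min
Sat: 7:43 AM–12:15 PM = 4 h 32 min; less 30 min break → 4 h 2 min
Sun: 7:03 AM–2:27 PM = 7 h 24 min; less 30 min break → 6 h 54 min
Total worked: 42 h 4 min = 42.07 h.
Threshold 40 h → overtime 2 h 4 min, regular 40 h 0 min.

Regular 40.00 hours, overtime 2.07 hours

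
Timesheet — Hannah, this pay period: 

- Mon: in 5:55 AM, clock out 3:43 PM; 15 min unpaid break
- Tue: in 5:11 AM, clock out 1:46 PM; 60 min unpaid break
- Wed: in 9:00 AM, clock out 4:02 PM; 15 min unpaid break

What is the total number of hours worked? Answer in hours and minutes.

Mon: 5:55 AM–3:43 PM = 9 h 48 min; less 15 min break → 9 h 33 min
Tue: 5:11 AM–1:46 PM = 8 h 35 min; less 60 min break → 7 h 35 min
Wed: 9:00 AM–4:02 PM = 7 h 2 min; less 15 min break → 6 h 47 min
Total: 9 h 33 min + 7 h 35 min + 6 h 47 min = 23 h 55 min.

23 h 55 min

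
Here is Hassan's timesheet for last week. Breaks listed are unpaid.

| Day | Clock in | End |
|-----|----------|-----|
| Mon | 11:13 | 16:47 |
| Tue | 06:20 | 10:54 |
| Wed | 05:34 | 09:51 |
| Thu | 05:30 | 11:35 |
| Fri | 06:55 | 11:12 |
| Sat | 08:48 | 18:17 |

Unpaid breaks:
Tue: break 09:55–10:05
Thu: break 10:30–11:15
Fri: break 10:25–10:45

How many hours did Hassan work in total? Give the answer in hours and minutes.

33 h 1 min

Mon: 11:13–16:47 = 5 h 34 min
Tue: 06:20–10:54 = 4 h 34 min; less 10 min break → 4 h 24 min
Wed: 05:34–09:51 = 4 h 17 min
Thu: 05:30–11:35 = 6 h 5 min; less 45 min break → 5 h 20 min
Fri: 06:55–11:12 = 4 h 17 min; less 20 min break → 3 h 57 min
Sat: 08:48–18:17 = 9 h 29 min
Total: 5 h 34 min + 4 h 24 min + 4 h 17 min + 5 h 20 min + 3 h 57 min + 9 h 29 min = 33 h 1 min.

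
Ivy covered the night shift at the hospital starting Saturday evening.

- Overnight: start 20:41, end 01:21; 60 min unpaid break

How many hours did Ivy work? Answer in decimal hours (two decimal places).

3.67 hours

Overnight: 20:41 → midnight = 3 h 19 min; midnight → 01:21 = 1 h 21 min; span 4 h 40 min; less 60 min break → 3 h 40 min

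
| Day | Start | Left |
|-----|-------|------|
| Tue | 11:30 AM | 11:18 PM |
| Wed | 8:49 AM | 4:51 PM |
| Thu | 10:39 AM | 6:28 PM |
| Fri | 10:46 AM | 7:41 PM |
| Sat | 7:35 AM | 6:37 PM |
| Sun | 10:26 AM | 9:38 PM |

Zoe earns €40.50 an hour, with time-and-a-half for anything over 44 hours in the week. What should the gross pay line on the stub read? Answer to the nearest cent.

Tue: 11:30 AM–11:18 PM = 11 h 48 min
Wed: 8:49 AM–4:51 PM = 8 h 2 min
Thu: 10:39 AM–6:28 PM = 7 h 49 min
Fri: 10:46 AM–7:41 PM = 8 h 55 min
Sat: 7:35 AM–6:37 PM = 11 h 2 min
Sun: 10:26 AM–9:38 PM = 11 h 12 min
Total worked: 58 h 48 min = 3528 min.
Regular 44 h 0 min = 2640 min at €40.50/h; overtime 14 h 48 min = 888 min at €60.75/h.
Pay = (2640 × €40.50 + 888 × €60.75) ÷ 60 = €2681.10.

€2681.10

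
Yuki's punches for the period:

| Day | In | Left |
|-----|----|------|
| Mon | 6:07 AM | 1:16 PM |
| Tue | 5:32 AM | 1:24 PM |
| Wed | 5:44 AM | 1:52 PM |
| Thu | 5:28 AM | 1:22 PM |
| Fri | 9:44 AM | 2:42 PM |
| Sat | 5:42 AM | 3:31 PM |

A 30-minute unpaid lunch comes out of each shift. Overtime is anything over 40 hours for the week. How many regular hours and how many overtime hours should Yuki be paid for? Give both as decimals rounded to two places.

Regular 40.00 hours, overtime 2.83 hours

Mon: 6:07 AM–1:16 PM = 7 h 9 min; less 30 min break → 6 h 39 min
Tue: 5:32 AM–1:24 PM = 7 h 52 min; less 30 min break → 7 h 22 min
Wed: 5:44 AM–1:52 PM = 8 h 8 min; less 30 min break → 7 h 38 min
Thu: 5:28 AM–1:22 PM = 7 h 54 min; less 30 min break → 7 h 24 min
Fri: 9:44 AM–2:42 PM = 4 h 58 min; less 30 min break → 4 h 28 min
Sat: 5:42 AM–3:31 PM = 9 h 49 min; less 30 min break → 9 h 19 min
Total worked: 42 h 50 min = 42.83 h.
Threshold 40 h → overtime 2 h 50 min, regular 40 h 0 min.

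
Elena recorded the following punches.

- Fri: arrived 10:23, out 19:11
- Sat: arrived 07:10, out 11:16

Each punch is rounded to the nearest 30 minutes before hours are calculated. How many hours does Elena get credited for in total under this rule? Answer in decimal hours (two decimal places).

Fri: in 10:23→10:30, out 19:11→19:00; 8 h 30 min
Sat: in 07:10→07:00, out 11:16→11:30; 4 h 30 min
Total credited: 13 h 0 min.

13.00 hours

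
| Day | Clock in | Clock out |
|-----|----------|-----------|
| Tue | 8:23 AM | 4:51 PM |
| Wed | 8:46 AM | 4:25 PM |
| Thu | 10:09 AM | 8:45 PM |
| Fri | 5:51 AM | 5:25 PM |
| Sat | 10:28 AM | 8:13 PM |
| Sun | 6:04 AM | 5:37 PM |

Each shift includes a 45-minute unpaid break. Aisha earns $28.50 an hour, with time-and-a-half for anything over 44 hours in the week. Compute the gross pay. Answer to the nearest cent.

Tue: 8:23 AM–4:51 PM = 8 h 28 min; less 45 min break → 7 h 43 min
Wed: 8:46 AM–4:25 PM = 7 h 39 min; less 45 min break → 6 h 54 min
Thu: 10:09 AM–8:45 PM = 10 h 36 min; less 45 min break → 9 h 51 min
Fri: 5:51 AM–5:25 PM = 11 h 34 min; less 45 min break → 10 h 49 min
Sat: 10:28 AM–8:13 PM = 9 h 45 min; less 45 min break → 9 h 0 min
Sun: 6:04 AM–5:37 PM = 11 h 33 min; less 45 min break → 10 h 48 min
Total worked: 55 h 5 min = 3305 min.
Regular 44 h 0 min = 2640 min at $28.50/h; overtime 11 h 5 min = 665 min at $42.75/h.
Pay = (2640 × $28.50 + 665 × $42.75) ÷ 60 = $1727.81.

$1727.81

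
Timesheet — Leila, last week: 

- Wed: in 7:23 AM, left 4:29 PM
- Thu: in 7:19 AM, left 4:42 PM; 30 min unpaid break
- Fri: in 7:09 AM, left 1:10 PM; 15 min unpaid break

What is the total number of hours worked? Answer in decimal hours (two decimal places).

23.75 hours

Wed: 7:23 AM–4:29 PM = 9 h 6 min
Thu: 7:19 AM–4:42 PM = 9 h 23 min; less 30 min break → 8 h 53 min
Fri: 7:09 AM–1:10 PM = 6 h 1 min; less 15 min break → 5 h 46 min
Total: 9 h 6 min + 8 h 53 min + 5 h 46 min = 23 h 45 min.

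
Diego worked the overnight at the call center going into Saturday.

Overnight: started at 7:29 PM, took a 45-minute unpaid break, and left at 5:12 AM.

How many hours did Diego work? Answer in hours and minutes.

8 h 58 min

Overnight: 7:29 PM → midnight = 4 h 31 min; midnight → 5:12 AM = 5 h 12 min; span 9 h 43 min; less 45 min break → 8 h 58 min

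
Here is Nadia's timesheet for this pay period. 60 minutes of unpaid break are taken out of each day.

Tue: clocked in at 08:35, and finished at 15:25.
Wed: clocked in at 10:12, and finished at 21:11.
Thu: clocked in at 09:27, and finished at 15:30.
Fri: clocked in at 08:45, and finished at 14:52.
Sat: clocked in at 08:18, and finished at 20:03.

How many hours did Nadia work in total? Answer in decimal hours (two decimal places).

36.73 hours

Tue: 08:35–15:25 = 6 h 50 min; less 60 min break → 5 h 50 min
Wed: 10:12–21:11 = 10 h 59 min; less 60 min break → 9 h 59 min
Thu: 09:27–15:30 = 6 h 3 min; less 60 min break → 5 h 3 min
Fri: 08:45–14:52 = 6 h 7 min; less 60 min break → 5 h 7 min
Sat: 08:18–20:03 = 11 h 45 min; less 60 min break → 10 h 45 min
Total: 5 h 50 min + 9 h 59 min + 5 h 3 min + 5 h 7 min + 10 h 45 min = 36 h 44 min.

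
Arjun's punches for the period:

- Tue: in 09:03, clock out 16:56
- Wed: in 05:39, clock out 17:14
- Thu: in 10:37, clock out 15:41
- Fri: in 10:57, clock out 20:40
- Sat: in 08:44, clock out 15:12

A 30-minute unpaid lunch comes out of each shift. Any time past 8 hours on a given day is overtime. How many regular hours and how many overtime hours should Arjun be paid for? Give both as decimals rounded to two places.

Regular 33.92 hours, overtime 4.30 hours

Tue: 09:03–16:56 = 7 h 53 min; less 30 min break → 7 h 23 min
Wed: 05:39–17:14 = 11 h 35 min; less 30 min break → 11 h 5 min
Thu: 10:37–15:41 = 5 h 4 min; less 30 min break → 4 h 34 min
Fri: 10:57–20:40 = 9 h 43 min; less 30 min break → 9 h 13 min
Sat: 08:44–15:12 = 6 h 28 min; less 30 min break → 5 h 58 min
Tue reg 7 h 23 min / OT 0 h 0 min; Wed reg 8 h 0 min / OT 3 h 5 min; Thu reg 4 h 34 min / OT 0 h 0 min; Fri reg 8 h 0 min / OT 1 h 13 min; Sat reg 5 h 58 min / OT 0 h 0 min.
Totals: regular 33 h 55 min, overtime 4 h 18 min.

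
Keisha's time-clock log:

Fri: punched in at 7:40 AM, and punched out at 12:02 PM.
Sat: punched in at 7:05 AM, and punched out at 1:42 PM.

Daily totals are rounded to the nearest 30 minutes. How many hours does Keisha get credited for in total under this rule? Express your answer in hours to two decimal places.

11.00 hours

Fri: 7:40 AM–12:02 PM = 4 h 22 min → rounds to 4 h 30 min
Sat: 7:05 AM–1:42 PM = 6 h 37 min → rounds to 6 h 30 min
Total credited: 11 h 0 min.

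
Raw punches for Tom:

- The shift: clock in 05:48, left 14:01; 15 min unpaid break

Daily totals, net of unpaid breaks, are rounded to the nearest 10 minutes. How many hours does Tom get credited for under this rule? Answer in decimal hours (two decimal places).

8.00 hours

The shift: 05:48–14:01 = 8 h 13 min − 15 min = 7 h 58 min → rounds to 8 h 0 min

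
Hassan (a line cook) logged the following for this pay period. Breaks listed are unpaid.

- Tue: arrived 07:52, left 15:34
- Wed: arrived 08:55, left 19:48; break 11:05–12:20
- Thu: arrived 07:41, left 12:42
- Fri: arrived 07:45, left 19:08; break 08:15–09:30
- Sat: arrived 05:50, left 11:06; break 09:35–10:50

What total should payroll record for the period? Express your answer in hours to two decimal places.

36.50 hours

Tue: 07:52–15:34 = 7 h 42 min
Wed: 08:55–19:48 = 10 h 53 min; less 75 min break → 9 h 38 min
Thu: 07:41–12:42 = 5 h 1 min
Fri: 07:45–19:08 = 11 h 23 min; less 75 min break → 10 h 8 min
Sat: 05:50–11:06 = 5 h 16 min; less 75 min break → 4 h 1 min
Total: 7 h 42 min + 9 h 38 min + 5 h 1 min + 10 h 8 min + 4 h 1 min = 36 h 30 min.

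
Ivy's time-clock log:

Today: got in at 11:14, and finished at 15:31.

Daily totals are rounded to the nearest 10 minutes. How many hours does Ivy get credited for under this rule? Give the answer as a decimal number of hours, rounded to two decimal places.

4.33 hours

Today: 11:14–15:31 = 4 h 17 min → rounds to 4 h 20 min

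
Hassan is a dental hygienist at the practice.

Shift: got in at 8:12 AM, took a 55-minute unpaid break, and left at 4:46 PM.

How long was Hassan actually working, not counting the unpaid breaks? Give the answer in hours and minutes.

7 h 39 min

Shift: 8:12 AM–4:46 PM = 8 h 34 min; less 55 min break → 7 h 39 min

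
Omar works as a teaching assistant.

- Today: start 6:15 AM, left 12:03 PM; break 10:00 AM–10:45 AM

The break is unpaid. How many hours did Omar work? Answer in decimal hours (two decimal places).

5.05 hours

Today: 6:15 AM–12:03 PM = 5 h 48 min; less 45 min break → 5 h 3 min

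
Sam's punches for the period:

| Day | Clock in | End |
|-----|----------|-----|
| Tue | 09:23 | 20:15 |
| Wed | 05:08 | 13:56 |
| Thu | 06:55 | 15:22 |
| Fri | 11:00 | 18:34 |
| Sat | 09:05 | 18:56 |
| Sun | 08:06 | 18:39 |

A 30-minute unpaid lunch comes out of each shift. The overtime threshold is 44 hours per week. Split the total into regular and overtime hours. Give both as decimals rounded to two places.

Tue: 09:23–20:15 = 10 h 52 min; less 30 min break → 10 h 22 min
Wed: 05:08–13:56 = 8 h 48 min; less 30 min break → 8 h 18 min
Thu: 06:55–15:22 = 8 h 27 min; less 30 min break → 7 h 57 min
Fri: 11:00–18:34 = 7 h 34 min; less 30 min break → 7 h 4 min
Sat: 09:05–18:56 = 9 h 51 min; less 30 min break → 9 h 21 min
Sun: 08:06–18:39 = 10 h 33 min; less 30 min break → 10 h 3 min
Total worked: 53 h 5 min = 53.08 h.
Threshold 44 h → overtime 9 h 5 min, regular 44 h 0 min.

Regular 44.00 hours, overtime 9.08 hours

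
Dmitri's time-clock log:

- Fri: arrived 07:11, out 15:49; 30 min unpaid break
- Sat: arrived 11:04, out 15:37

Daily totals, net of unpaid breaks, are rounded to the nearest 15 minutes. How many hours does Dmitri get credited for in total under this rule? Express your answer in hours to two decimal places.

12.75 hours

Fri: 07:11–15:49 = 8 h 38 min − 30 min = 8 h 8 min → rounds to 8 h 15 min
Sat: 11:04–15:37 = 4 h 33 min → rounds to 4 h 30 min
Total credited: 12 h 45 min.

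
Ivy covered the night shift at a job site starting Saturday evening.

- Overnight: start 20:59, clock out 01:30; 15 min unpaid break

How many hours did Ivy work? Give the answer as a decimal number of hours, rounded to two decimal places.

Overnight: 20:59 → midnight = 3 h 1 min; midnight → 01:30 = 1 h 30 min; span 4 h 31 min; less 15 min break → 4 h 16 min

4.27 hours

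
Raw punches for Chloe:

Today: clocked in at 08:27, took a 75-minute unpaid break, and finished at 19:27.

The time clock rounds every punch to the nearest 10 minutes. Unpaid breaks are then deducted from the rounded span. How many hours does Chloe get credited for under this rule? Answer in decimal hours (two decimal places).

Today: in 08:27→08:30, out 19:27→19:30; 11 h 0 min − 75 min = 9 h 45 min

9.75 hours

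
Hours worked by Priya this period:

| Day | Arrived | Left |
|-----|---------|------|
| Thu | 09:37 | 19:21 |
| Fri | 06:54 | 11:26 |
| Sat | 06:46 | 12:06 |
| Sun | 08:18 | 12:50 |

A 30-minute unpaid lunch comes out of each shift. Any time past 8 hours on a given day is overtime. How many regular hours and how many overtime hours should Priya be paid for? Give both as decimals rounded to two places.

Thu: 09:37–19:21 = 9 h 44 min; less 30 min break → 9 h 14 min
Fri: 06:54–11:26 = 4 h 32 min; less 30 min break → 4 h 2 min
Sat: 06:46–12:06 = 5 h 20 min; less 30 min break → 4 h 50 min
Sun: 08:18–12:50 = 4 h 32 min; less 30 min break → 4 h 2 min
Thu reg 8 h 0 min / OT 1 h 14 min; Fri reg 4 h 2 min / OT 0 h 0 min; Sat reg 4 h 50 min / OT 0 h 0 min; Sun reg 4 h 2 min / OT 0 h 0 min.
Totals: regular 20 h 54 min, overtime 1 h 14 min.

Regular 20.90 hours, overtime 1.23 hours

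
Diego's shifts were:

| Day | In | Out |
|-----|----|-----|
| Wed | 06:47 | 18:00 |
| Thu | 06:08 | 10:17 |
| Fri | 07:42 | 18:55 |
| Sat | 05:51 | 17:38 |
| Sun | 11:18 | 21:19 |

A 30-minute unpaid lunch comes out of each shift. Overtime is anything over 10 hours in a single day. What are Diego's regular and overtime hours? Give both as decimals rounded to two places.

Wed: 06:47–18:00 = 11 h 13 min; less 30 min break → 10 h 43 min
Thu: 06:08–10:17 = 4 h 9 min; less 30 min break → 3 h 39 min
Fri: 07:42–18:55 = 11 h 13 min; less 30 min break → 10 h 43 min
Sat: 05:51–17:38 = 11 h 47 min; less 30 min break → 11 h 17 min
Sun: 11:18–21:19 = 10 h 1 min; less 30 min break → 9 h 31 min
Wed reg 10 h 0 min / OT 0 h 43 min; Thu reg 3 h 39 min / OT 0 h 0 min; Fri reg 10 h 0 min / OT 0 h 43 min; Sat reg 10 h 0 min / OT 1 h 17 min; Sun reg 9 h 31 min / OT 0 h 0 min.
Totals: regular 43 h 10 min, overtime 2 h 43 min.

Regular 43.17 hours, overtime 2.72 hours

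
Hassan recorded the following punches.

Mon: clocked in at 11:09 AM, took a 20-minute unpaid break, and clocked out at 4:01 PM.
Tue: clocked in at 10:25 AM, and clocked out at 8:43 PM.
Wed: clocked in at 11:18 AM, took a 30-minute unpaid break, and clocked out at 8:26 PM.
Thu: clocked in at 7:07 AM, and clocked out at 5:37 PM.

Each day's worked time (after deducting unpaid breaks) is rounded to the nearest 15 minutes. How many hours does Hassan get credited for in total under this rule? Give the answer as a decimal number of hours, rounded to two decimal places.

34.00 hours

Mon: 11:09 AM–4:01 PM = 4 h 52 min − 20 min = 4 h 32 min → rounds to 4 h 30 min
Tue: 10:25 AM–8:43 PM = 10 h 18 min → rounds to 10 h 15 min
Wed: 11:18 AM–8:26 PM = 9 h 8 min − 30 min = 8 h 38 min → rounds to 8 h 45 min
Thu: 7:07 AM–5:37 PM = 10 h 30 min → rounds to 10 h 30 min
Total credited: 34 h 0 min.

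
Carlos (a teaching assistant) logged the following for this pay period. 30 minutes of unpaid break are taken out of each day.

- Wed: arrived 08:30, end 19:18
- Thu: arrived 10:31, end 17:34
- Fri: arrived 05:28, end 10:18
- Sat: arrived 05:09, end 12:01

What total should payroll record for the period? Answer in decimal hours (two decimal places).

27.55 hours

Wed: 08:30–19:18 = 10 h 48 min; less 30 min break → 10 h 18 min
Thu: 10:31–17:34 = 7 h 3 min; less 30 min break → 6 h 33 min
Fri: 05:28–10:18 = 4 h 50 min; less 30 min break → 4 h 20 min
Sat: 05:09–12:01 = 6 h 52 min; less 30 min break → 6 h 22 min
Total: 10 h 18 min + 6 h 33 min + 4 h 20 min + 6 h 22 min = 27 h 33 min.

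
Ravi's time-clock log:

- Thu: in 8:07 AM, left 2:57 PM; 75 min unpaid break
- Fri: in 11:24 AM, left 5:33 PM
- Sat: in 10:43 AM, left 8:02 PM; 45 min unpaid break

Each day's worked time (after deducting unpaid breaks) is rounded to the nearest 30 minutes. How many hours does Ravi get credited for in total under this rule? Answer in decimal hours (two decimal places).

20.00 hours

Thu: 8:07 AM–2:57 PM = 6 h 50 min − 75 min = 5 h 35 min → rounds to 5 h 30 min
Fri: 11:24 AM–5:33 PM = 6 h 9 min → rounds to 6 h 0 min
Sat: 10:43 AM–8:02 PM = 9 h 19 min − 45 min = 8 h 34 min → rounds to 8 h 30 min
Total credited: 20 h 0 min.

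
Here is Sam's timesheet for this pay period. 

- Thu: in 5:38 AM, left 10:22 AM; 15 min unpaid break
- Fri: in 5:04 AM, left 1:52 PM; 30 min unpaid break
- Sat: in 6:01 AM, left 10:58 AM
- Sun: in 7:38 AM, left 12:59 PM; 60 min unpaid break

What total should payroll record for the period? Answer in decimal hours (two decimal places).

22.08 hours

Thu: 5:38 AM–10:22 AM = 4 h 44 min; less 15 min break → 4 h 29 min
Fri: 5:04 AM–1:52 PM = 8 h 48 min; less 30 min break → 8 h 18 min
Sat: 6:01 AM–10:58 AM = 4 h 57 min
Sun: 7:38 AM–12:59 PM = 5 h 21 min; less 60 min break → 4 h 21 min
Total: 4 h 29 min + 8 h 18 min + 4 h 57 min + 4 h 21 min = 22 h 5 min.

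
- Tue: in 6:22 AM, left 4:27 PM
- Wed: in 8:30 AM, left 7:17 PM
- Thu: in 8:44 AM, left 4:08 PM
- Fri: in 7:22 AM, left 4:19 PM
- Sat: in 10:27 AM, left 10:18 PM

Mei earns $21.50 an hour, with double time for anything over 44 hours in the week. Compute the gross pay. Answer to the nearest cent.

$1163.87

Tue: 6:22 AM–4:27 PM = 10 h 5 min
Wed: 8:30 AM–7:17 PM = 10 h 47 min
Thu: 8:44 AM–4:08 PM = 7 h 24 min
Fri: 7:22 AM–4:19 PM = 8 h 57 min
Sat: 10:27 AM–10:18 PM = 11 h 51 min
Total worked: 49 h 4 min = 2944 min.
Regular 44 h 0 min = 2640 min at $21.50/h; overtime 5 h 4 min = 304 min at $43.00/h.
Pay = (2640 × $21.50 + 304 × $43.00) ÷ 60 = $1163.87.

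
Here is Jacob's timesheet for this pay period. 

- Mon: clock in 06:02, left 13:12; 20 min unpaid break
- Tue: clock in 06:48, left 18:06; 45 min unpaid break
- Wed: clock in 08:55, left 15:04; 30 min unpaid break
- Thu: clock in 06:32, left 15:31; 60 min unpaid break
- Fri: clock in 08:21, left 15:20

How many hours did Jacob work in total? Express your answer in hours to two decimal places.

38.00 hours

Mon: 06:02–13:12 = 7 h 10 min; less 20 min break → 6 h 50 min
Tue: 06:48–18:06 = 11 h 18 min; less 45 min break → 10 h 33 min
Wed: 08:55–15:04 = 6 h 9 min; less 30 min break → 5 h 39 min
Thu: 06:32–15:31 = 8 h 59 min; less 60 min break → 7 h 59 min
Fri: 08:21–15:20 = 6 h 59 min
Total: 6 h 50 min + 10 h 33 min + 5 h 39 min + 7 h 59 min + 6 h 59 min = 38 h 0 min.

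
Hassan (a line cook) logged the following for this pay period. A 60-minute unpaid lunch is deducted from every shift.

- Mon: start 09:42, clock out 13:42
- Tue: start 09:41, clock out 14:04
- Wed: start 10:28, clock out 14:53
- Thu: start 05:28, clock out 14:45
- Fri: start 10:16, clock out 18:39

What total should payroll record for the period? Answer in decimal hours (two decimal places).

Mon: 09:42–13:42 = 4 h 0 min; less 60 min break → 3 h 0 min
Tue: 09:41–14:04 = 4 h 23 min; less 60 min break → 3 h 23 min
Wed: 10:28–14:53 = 4 h 25 min; less 60 min break → 3 h 25 min
Thu: 05:28–14:45 = 9 h 17 min; less 60 min break → 8 h 17 min
Fri: 10:16–18:39 = 8 h 23 min; less 60 min break → 7 h 23 min
Total: 3 h 0 min + 3 h 23 min + 3 h 25 min + 8 h 17 min + 7 h 23 min = 25 h 28 min.

25.47 hours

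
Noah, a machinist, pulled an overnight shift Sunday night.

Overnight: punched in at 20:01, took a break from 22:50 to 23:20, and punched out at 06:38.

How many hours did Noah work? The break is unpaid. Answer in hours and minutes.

Overnight: 20:01 → midnight = 3 h 59 min; midnight → 06:38 = 6 h 38 min; span 10 h 37 min; less 30 min break → 10 h 7 min

10 h 7 min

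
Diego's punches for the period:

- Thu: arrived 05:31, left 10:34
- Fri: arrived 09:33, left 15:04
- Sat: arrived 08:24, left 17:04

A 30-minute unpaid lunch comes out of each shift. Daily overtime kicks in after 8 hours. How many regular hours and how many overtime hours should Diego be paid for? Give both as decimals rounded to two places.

Regular 17.57 hours, overtime 0.17 hours

Thu: 05:31–10:34 = 5 h 3 min; less 30 min break → 4 h 33 min
Fri: 09:33–15:04 = 5 h 31 min; less 30 min break → 5 h 1 min
Sat: 08:24–17:04 = 8 h 40 min; less 30 min break → 8 h 10 min
Thu reg 4 h 33 min / OT 0 h 0 min; Fri reg 5 h 1 min / OT 0 h 0 min; Sat reg 8 h 0 min / OT 0 h 10 min.
Totals: regular 17 h 34 min, overtime 0 h 10 min.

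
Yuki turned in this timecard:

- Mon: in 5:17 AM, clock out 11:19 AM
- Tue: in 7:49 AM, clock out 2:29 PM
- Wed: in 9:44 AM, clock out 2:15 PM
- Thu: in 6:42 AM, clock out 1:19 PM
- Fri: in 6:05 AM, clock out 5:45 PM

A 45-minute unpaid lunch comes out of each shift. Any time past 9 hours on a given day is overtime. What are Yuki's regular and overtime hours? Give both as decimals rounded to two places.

Mon: 5:17 AM–11:19 AM = 6 h 2 min; less 45 min break → 5 h 17 min
Tue: 7:49 AM–2:29 PM = 6 h 40 min; less 45 min break → 5 h 55 min
Wed: 9:44 AM–2:15 PM = 4 h 31 min; less 45 min break → 3 h 46 min
Thu: 6:42 AM–1:19 PM = 6 h 37 min; less 45 min break → 5 h 52 min
Fri: 6:05 AM–5:45 PM = 11 h 40 min; less 45 min break → 10 h 55 min
Mon reg 5 h 17 min / OT 0 h 0 min; Tue reg 5 h 55 min / OT 0 h 0 min; Wed reg 3 h 46 min / OT 0 h 0 min; Thu reg 5 h 52 min / OT 0 h 0 min; Fri reg 9 h 0 min / OT 1 h 55 min.
Totals: regular 29 h 50 min, overtime 1 h 55 min.

Regular 29.83 hours, overtime 1.92 hours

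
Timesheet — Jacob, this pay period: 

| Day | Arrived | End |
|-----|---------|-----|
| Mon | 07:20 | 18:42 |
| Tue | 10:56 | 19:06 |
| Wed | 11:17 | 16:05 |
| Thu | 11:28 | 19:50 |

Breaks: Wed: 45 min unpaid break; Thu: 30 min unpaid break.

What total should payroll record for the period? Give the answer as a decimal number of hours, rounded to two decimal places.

Mon: 07:20–18:42 = 11 h 22 min
Tue: 10:56–19:06 = 8 h 10 min
Wed: 11:17–16:05 = 4 h 48 min; less 45 min break → 4 h 3 min
Thu: 11:28–19:50 = 8 h 22 min; less 30 min break → 7 h 52 min
Total: 11 h 22 min + 8 h 10 min + 4 h 3 min + 7 h 52 min = 31 h 27 min.

31.45 hours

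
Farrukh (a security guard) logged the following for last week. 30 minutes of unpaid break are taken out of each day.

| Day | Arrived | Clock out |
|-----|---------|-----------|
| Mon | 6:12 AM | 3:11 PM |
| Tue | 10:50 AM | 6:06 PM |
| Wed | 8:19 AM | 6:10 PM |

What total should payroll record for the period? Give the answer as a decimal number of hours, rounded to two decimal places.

Mon: 6:12 AM–3:11 PM = 8 h 59 min; less 30 min break → 8 h 29 min
Tue: 10:50 AM–6:06 PM = 7 h 16 min; less 30 min break → 6 h 46 min
Wed: 8:19 AM–6:10 PM = 9 h 51 min; less 30 min break → 9 h 21 min
Total: 8 h 29 min + 6 h 46 min + 9 h 21 min = 24 h 36 min.

24.60 hours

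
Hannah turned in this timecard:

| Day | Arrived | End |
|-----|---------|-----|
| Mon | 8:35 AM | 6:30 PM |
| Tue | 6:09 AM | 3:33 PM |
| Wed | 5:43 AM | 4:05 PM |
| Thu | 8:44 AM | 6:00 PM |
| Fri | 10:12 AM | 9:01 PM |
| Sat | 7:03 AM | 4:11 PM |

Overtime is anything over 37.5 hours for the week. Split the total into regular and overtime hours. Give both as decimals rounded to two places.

Mon: 8:35 AM–6:30 PM = 9 h 55 min
Tue: 6:09 AM–3:33 PM = 9 h 24 min
Wed: 5:43 AM–4:05 PM = 10 h 22 min
Thu: 8:44 AM–6:00 PM = 9 h 16 min
Fri: 10:12 AM–9:01 PM = 10 h 49 min
Sat: 7:03 AM–4:11 PM = 9 h 8 min
Total worked: 58 h 54 min = 58.90 h.
Threshold 37.5 h → overtime 21 h 24 min, regular 37 h 30 min.

Regular 37.50 hours, overtime 21.40 hours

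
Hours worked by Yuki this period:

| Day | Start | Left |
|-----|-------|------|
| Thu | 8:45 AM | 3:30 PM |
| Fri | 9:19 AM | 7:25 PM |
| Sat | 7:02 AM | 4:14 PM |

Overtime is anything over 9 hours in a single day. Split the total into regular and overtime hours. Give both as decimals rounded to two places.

Regular 24.75 hours, overtime 1.30 hours

Thu: 8:45 AM–3:30 PM = 6 h 45 min
Fri: 9:19 AM–7:25 PM = 10 h 6 min
Sat: 7:02 AM–4:14 PM = 9 h 12 min
Thu reg 6 h 45 min / OT 0 h 0 min; Fri reg 9 h 0 min / OT 1 h 6 min; Sat reg 9 h 0 min / OT 0 h 12 min.
Totals: regular 24 h 45 min, overtime 1 h 18 min.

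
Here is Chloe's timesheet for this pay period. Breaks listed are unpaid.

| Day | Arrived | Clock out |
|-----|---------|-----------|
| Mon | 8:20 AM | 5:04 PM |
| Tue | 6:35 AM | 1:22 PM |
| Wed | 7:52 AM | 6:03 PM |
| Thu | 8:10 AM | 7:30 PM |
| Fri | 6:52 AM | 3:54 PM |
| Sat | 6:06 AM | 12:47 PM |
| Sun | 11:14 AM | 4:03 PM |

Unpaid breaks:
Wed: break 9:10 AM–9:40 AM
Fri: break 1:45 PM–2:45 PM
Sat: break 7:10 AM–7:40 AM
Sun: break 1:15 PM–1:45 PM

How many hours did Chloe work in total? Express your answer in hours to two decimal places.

55.07 hours

Mon: 8:20 AM–5:04 PM = 8 h 44 min
Tue: 6:35 AM–1:22 PM = 6 h 47 min
Wed: 7:52 AM–6:03 PM = 10 h 11 min; less 30 min break → 9 h 41 min
Thu: 8:10 AM–7:30 PM = 11 h 20 min
Fri: 6:52 AM–3:54 PM = 9 h 2 min; less 60 min break → 8 h 2 min
Sat: 6:06 AM–12:47 PM = 6 h 41 min; less 30 min break → 6 h 11 min
Sun: 11:14 AM–4:03 PM = 4 h 49 min; less 30 min break → 4 h 19 min
Total: 8 h 44 min + 6 h 47 min + 9 h 41 min + 11 h 20 min + 8 h 2 min + 6 h 11 min + 4 h 19 min = 55 h 4 min.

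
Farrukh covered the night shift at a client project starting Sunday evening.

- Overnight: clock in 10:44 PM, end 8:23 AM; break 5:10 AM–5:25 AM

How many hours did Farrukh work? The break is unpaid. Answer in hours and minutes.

9 h 24 min

Overnight: 10:44 PM → midnight = 1 h 16 min; midnight → 8:23 AM = 8 h 23 min; span 9 h 39 min; less 15 min break → 9 h 24 min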